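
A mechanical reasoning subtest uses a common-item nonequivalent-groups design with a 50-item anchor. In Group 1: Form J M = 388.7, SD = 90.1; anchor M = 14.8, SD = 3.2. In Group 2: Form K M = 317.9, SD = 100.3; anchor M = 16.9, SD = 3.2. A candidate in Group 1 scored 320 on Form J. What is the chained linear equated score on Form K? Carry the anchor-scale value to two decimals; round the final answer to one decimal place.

175.6

Form J → anchor (Group 1): v = (3.2/90.1)(320 − 388.7) + 14.8 = 12.36
anchor → Form K (Group 2): y = (100.3/3.2)(12.36 − 16.9) + 317.9 = 175.6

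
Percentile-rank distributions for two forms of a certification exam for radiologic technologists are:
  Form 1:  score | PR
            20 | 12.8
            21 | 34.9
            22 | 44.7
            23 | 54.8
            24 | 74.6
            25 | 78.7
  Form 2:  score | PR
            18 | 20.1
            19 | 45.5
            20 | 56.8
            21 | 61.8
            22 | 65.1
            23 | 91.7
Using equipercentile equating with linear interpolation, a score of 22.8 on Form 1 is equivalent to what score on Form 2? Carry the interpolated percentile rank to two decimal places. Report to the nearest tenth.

PR of 22.8 on Form 1: 44.7 + (22.8 − 22)/(23 − 22) × (54.8 − 44.7) = 52.78
On Form 2, PR 52.78 falls between score 19 (PR 45.5) and 20 (PR 56.8).
Interpolate: 19 + (52.78 − 45.5)/(56.8 − 45.5) × (20 − 19) = 19.6

19.6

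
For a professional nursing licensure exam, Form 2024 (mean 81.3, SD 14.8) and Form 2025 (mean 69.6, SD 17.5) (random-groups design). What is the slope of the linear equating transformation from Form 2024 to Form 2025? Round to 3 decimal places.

A = SD_Y / SD_X = 17.5 / 14.8 = 1.182

1.182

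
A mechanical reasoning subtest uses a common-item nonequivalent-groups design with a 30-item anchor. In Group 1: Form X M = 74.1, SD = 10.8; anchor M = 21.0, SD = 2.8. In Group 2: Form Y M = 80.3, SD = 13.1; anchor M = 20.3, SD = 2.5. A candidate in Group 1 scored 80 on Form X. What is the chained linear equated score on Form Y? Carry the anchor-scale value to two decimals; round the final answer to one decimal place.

92.0

Form X → anchor (Group 1): v = (2.8/10.8)(80 − 74.1) + 21.0 = 22.53
anchor → Form Y (Group 2): y = (13.1/2.5)(22.53 − 20.3) + 80.3 = 92.0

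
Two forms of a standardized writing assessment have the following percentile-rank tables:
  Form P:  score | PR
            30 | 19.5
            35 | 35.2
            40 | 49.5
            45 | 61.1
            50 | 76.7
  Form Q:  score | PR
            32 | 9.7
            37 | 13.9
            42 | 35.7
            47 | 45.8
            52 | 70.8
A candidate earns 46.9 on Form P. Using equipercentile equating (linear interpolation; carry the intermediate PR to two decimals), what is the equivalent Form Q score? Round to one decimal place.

PR of 46.9 on Form P: 61.1 + (46.9 − 45)/(50 − 45) × (76.7 − 61.1) = 67.03
On Form Q, PR 67.03 falls between score 47 (PR 45.8) and 52 (PR 70.8).
Interpolate: 47 + (67.03 − 45.8)/(70.8 − 45.8) × (52 − 47) = 51.2

51.2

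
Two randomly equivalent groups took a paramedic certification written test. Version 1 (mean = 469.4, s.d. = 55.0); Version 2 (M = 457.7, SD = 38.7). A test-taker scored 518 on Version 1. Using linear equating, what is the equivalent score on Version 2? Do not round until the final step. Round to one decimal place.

491.9

Linear equating: y = (SD_Y/SD_X)(x − M_X) + M_Y
y = (38.7/55.0)(518 − 469.4) + 457.7
y = 0.703636 × 48.6 + 457.7 = 34.1967 + 457.7 = 491.9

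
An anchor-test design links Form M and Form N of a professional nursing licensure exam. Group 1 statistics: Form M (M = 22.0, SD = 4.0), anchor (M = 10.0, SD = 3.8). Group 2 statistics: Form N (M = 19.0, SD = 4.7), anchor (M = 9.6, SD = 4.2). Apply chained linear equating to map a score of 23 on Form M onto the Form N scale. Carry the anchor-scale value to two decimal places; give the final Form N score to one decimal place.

Form M → anchor (Group 1): v = (3.8/4.0)(23 − 22.0) + 10.0 = 10.95
anchor → Form N (Group 2): y = (4.7/4.2)(10.95 − 9.6) + 19.0 = 20.5

20.5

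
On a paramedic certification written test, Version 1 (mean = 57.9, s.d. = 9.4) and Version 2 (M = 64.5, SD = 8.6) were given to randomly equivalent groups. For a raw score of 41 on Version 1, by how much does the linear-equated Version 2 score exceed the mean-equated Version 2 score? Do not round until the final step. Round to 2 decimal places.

1.44

Mean-equated: 41 + (64.5 − 57.9) = 47.60
Linear-equated: (8.6/9.4)(41 − 57.9) + 64.5 = 49.038
Difference = 49.038 − 47.60 = 1.44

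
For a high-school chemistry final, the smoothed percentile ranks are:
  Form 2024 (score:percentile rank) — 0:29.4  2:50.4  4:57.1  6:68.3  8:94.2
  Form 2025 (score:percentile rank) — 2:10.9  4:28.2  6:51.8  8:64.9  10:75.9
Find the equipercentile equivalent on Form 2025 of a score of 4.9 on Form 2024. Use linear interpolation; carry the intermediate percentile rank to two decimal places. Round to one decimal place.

PR of 4.9 on Form 2024: 57.1 + (4.9 − 4)/(6 − 4) × (68.3 − 57.1) = 62.14
On Form 2025, PR 62.14 falls between score 6 (PR 51.8) and 8 (PR 64.9).
Interpolate: 6 + (62.14 − 51.8)/(64.9 − 51.8) × (8 − 6) = 7.6

7.6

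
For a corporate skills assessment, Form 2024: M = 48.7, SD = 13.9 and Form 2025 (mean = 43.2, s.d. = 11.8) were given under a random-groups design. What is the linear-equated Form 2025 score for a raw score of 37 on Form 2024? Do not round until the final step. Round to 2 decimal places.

Linear equating: y = (SD_Y/SD_X)(x − M_X) + M_Y
y = (11.8/13.9)(37 − 48.7) + 43.2
y = 0.848921 × -11.7 + 43.2 = -9.9324 + 43.2 = 33.27

33.27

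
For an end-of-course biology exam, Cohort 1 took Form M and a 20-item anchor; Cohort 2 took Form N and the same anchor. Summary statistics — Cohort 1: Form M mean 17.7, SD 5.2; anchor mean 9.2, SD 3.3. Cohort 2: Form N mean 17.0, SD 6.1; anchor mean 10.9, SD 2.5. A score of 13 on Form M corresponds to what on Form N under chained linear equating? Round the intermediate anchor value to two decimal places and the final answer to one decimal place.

Form M → anchor (Cohort 1): v = (3.3/5.2)(13 − 17.7) + 9.2 = 6.22
anchor → Form N (Cohort 2): y = (6.1/2.5)(6.22 − 10.9) + 17.0 = 5.6

5.6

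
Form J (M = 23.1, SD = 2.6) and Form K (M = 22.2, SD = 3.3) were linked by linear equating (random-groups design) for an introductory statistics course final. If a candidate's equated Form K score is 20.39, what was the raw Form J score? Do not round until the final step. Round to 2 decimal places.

21.67

Invert y = (SD_Y/SD_X)(x − M_X) + M_Y:
x = (SD_X/SD_Y)(y − M_Y) + M_X = (2.6/3.3)(20.39 − 22.2) + 23.1
x = 0.787879 × -1.810 + 23.1 = 21.67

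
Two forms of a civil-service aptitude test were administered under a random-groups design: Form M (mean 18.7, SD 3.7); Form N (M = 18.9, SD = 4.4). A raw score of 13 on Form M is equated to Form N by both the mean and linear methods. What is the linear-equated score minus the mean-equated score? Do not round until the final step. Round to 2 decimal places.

Mean-equated: 13 + (18.9 − 18.7) = 13.20
Linear-equated: (4.4/3.7)(13 − 18.7) + 18.9 = 12.122
Difference = 12.122 − 13.20 = -1.08

-1.08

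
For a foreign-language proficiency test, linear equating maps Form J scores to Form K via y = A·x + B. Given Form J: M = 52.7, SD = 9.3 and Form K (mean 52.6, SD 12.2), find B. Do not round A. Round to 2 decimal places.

-16.53

A = SD_Y / SD_X = 12.2 / 9.3 = 1.311828
B = M_Y − A·M_X = 52.6 − 1.311828 × 52.7 = -16.53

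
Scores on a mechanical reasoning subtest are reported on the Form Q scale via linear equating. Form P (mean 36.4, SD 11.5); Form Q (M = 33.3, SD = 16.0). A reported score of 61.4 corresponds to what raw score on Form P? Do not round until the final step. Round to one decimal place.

56.6

Invert y = (SD_Y/SD_X)(x − M_X) + M_Y:
x = (SD_X/SD_Y)(y − M_Y) + M_X = (11.5/16.0)(61.4 − 33.3) + 36.4
x = 0.718750 × 28.100 + 36.4 = 56.6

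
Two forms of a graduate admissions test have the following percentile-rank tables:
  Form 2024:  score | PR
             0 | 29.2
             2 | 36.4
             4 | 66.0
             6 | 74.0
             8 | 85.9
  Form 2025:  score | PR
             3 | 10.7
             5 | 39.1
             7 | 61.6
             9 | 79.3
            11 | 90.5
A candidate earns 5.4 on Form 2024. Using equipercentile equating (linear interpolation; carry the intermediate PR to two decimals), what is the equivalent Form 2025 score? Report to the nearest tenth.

PR of 5.4 on Form 2024: 66.0 + (5.4 − 4)/(6 − 4) × (74.0 − 66.0) = 71.60
On Form 2025, PR 71.60 falls between score 7 (PR 61.6) and 9 (PR 79.3).
Interpolate: 7 + (71.60 − 61.6)/(79.3 − 61.6) × (9 − 7) = 8.1

8.1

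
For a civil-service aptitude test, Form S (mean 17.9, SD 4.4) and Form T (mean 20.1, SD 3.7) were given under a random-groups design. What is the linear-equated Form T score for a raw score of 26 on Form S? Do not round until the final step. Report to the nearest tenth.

26.9

Linear equating: y = (SD_Y/SD_X)(x − M_X) + M_Y
y = (3.7/4.4)(26 − 17.9) + 20.1
y = 0.840909 × 8.1 + 20.1 = 6.8114 + 20.1 = 26.9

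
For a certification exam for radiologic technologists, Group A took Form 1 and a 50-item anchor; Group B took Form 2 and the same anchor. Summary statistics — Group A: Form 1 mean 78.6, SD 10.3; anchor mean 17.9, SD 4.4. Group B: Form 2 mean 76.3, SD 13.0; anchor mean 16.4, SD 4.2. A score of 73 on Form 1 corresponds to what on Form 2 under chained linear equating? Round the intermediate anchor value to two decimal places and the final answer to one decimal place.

73.5

Form 1 → anchor (Group A): v = (4.4/10.3)(73 − 78.6) + 17.9 = 15.51
anchor → Form 2 (Group B): y = (13.0/4.2)(15.51 − 16.4) + 76.3 = 73.5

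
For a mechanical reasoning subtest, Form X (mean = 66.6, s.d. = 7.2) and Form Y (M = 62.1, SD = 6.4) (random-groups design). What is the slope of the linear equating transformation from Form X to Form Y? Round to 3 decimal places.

0.889

A = SD_Y / SD_X = 6.4 / 7.2 = 0.889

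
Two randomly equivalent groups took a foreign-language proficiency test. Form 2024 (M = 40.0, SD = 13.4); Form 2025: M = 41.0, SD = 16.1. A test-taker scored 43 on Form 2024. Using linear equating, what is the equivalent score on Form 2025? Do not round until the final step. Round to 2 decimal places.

44.60

Linear equating: y = (SD_Y/SD_X)(x − M_X) + M_Y
y = (16.1/13.4)(43 − 40.0) + 41.0
y = 1.201493 × 3.0 + 41.0 = 3.6045 + 41.0 = 44.60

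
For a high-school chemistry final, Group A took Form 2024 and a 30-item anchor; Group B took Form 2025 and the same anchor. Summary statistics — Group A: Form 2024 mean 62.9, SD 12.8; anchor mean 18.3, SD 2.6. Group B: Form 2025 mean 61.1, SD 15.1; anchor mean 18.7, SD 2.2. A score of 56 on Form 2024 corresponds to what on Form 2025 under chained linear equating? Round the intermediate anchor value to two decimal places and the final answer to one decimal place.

48.7

Form 2024 → anchor (Group A): v = (2.6/12.8)(56 − 62.9) + 18.3 = 16.90
anchor → Form 2025 (Group B): y = (15.1/2.2)(16.90 − 18.7) + 61.1 = 48.7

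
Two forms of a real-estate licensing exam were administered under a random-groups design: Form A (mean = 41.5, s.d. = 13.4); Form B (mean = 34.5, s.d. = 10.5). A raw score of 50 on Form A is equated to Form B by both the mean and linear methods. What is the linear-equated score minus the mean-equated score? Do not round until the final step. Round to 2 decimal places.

Mean-equated: 50 + (34.5 − 41.5) = 43.00
Linear-equated: (10.5/13.4)(50 − 41.5) + 34.5 = 41.160
Difference = 41.160 − 43.00 = -1.84

-1.84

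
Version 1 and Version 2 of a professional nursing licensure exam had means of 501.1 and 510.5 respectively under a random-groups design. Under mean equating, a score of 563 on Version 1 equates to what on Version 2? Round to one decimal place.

Mean equating: y = x + (M_Y − M_X) = 563 + (510.5 − 501.1) = 572.4

572.4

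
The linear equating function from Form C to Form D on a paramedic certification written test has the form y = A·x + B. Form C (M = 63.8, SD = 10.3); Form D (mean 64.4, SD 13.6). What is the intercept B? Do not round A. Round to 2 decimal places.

-19.84

A = SD_Y / SD_X = 13.6 / 10.3 = 1.320388
B = M_Y − A·M_X = 64.4 − 1.320388 × 63.8 = -19.84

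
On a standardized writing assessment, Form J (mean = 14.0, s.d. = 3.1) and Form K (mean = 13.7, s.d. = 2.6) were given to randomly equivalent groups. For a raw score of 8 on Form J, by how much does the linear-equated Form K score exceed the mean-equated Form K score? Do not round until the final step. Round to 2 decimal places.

0.97

Mean-equated: 8 + (13.7 − 14.0) = 7.70
Linear-equated: (2.6/3.1)(8 − 14.0) + 13.7 = 8.668
Difference = 8.668 − 7.70 = 0.97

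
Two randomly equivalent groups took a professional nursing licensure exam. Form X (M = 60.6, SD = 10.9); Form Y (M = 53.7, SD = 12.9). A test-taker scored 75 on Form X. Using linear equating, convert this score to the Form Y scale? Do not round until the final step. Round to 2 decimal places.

70.74

Linear equating: y = (SD_Y/SD_X)(x − M_X) + M_Y
y = (12.9/10.9)(75 − 60.6) + 53.7
y = 1.183486 × 14.4 + 53.7 = 17.0422 + 53.7 = 70.74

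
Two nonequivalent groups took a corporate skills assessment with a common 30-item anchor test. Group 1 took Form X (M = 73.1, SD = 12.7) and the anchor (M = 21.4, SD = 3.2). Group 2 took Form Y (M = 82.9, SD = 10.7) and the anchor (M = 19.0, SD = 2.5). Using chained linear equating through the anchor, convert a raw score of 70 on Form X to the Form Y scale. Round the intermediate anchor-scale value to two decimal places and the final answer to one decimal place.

Form X → anchor (Group 1): v = (3.2/12.7)(70 − 73.1) + 21.4 = 20.62
anchor → Form Y (Group 2): y = (10.7/2.5)(20.62 − 19.0) + 82.9 = 89.8

89.8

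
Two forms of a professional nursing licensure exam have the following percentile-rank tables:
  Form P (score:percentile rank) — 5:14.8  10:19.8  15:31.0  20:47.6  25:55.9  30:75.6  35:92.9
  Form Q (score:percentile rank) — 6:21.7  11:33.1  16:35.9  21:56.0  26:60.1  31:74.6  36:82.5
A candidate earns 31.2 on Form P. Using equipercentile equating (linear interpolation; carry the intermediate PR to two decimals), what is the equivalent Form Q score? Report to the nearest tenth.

PR of 31.2 on Form P: 75.6 + (31.2 − 30)/(35 − 30) × (92.9 − 75.6) = 79.75
On Form Q, PR 79.75 falls between score 31 (PR 74.6) and 36 (PR 82.5).
Interpolate: 31 + (79.75 − 74.6)/(82.5 − 74.6) × (36 − 31) = 34.3

34.3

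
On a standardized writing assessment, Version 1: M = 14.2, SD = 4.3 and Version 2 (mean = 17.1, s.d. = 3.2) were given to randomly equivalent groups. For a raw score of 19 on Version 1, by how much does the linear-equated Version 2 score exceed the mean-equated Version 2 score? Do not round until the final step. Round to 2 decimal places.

Mean-equated: 19 + (17.1 − 14.2) = 21.90
Linear-equated: (3.2/4.3)(19 − 14.2) + 17.1 = 20.672
Difference = 20.672 − 21.90 = -1.23

-1.23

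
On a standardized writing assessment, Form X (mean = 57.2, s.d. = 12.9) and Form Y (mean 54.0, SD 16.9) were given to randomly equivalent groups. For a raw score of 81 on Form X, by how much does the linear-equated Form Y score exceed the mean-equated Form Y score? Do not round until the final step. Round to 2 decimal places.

7.38

Mean-equated: 81 + (54.0 − 57.2) = 77.80
Linear-equated: (16.9/12.9)(81 − 57.2) + 54.0 = 85.180
Difference = 85.180 − 77.80 = 7.38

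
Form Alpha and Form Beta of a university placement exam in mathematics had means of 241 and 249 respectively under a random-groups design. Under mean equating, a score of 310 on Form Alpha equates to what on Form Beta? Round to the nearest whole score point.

318

Mean equating: y = x + (M_Y − M_X) = 310 + (249 − 241) = 318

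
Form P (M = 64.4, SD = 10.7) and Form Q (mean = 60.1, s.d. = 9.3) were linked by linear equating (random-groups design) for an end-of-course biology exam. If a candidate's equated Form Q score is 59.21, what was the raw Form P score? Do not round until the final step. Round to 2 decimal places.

63.38

Invert y = (SD_Y/SD_X)(x − M_X) + M_Y:
x = (SD_X/SD_Y)(y − M_Y) + M_X = (10.7/9.3)(59.21 − 60.1) + 64.4
x = 1.150538 × -0.890 + 64.4 = 63.38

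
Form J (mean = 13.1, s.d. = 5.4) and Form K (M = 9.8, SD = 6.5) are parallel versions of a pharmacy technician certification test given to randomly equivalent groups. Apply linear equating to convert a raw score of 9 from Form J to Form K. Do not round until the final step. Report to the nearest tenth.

Linear equating: y = (SD_Y/SD_X)(x − M_X) + M_Y
y = (6.5/5.4)(9 − 13.1) + 9.8
y = 1.203704 × -4.1 + 9.8 = -4.9352 + 9.8 = 4.9

4.9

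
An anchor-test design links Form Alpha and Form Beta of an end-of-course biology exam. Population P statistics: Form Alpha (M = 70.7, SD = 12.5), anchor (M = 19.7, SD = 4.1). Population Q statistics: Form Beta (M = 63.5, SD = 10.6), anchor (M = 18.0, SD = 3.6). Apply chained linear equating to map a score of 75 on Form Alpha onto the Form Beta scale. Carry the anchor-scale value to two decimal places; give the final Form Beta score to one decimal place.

Form Alpha → anchor (Population P): v = (4.1/12.5)(75 − 70.7) + 19.7 = 21.11
anchor → Form Beta (Population Q): y = (10.6/3.6)(21.11 − 18.0) + 63.5 = 72.7

72.7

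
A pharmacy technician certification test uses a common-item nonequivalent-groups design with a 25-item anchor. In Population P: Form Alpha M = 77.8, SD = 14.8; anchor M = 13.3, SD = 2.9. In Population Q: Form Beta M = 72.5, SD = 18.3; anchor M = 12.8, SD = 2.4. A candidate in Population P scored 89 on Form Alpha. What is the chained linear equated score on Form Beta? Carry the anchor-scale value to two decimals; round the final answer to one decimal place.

Form Alpha → anchor (Population P): v = (2.9/14.8)(89 − 77.8) + 13.3 = 15.49
anchor → Form Beta (Population Q): y = (18.3/2.4)(15.49 − 12.8) + 72.5 = 93.0

93.0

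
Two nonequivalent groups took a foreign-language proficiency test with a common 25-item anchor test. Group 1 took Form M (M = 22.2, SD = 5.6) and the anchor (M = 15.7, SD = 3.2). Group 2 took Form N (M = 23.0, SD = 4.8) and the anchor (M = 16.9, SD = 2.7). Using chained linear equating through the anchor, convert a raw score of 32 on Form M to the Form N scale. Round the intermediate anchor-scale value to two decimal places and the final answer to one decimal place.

Form M → anchor (Group 1): v = (3.2/5.6)(32 − 22.2) + 15.7 = 21.30
anchor → Form N (Group 2): y = (4.8/2.7)(21.30 − 16.9) + 23.0 = 30.8

30.8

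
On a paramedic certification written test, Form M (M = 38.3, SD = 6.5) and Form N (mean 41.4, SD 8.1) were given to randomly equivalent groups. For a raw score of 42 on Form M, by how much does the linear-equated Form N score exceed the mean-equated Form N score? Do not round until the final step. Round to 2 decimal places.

0.91

Mean-equated: 42 + (41.4 − 38.3) = 45.10
Linear-equated: (8.1/6.5)(42 − 38.3) + 41.4 = 46.011
Difference = 46.011 − 45.10 = 0.91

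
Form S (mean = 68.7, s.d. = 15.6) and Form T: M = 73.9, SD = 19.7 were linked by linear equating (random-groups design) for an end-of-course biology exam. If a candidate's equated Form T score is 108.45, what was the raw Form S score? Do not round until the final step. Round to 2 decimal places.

Invert y = (SD_Y/SD_X)(x − M_X) + M_Y:
x = (SD_X/SD_Y)(y − M_Y) + M_X = (15.6/19.7)(108.45 − 73.9) + 68.7
x = 0.791878 × 34.550 + 68.7 = 96.06

96.06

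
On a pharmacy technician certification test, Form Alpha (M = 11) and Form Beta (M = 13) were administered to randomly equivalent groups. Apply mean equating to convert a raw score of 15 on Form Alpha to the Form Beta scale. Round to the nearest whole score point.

17

Mean equating: y = x + (M_Y − M_X) = 15 + (13 − 11) = 17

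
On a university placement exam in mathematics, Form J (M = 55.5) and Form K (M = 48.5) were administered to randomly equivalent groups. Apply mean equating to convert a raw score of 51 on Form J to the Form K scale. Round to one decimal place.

44.0

Mean equating: y = x + (M_Y − M_X) = 51 + (48.5 − 55.5) = 44.0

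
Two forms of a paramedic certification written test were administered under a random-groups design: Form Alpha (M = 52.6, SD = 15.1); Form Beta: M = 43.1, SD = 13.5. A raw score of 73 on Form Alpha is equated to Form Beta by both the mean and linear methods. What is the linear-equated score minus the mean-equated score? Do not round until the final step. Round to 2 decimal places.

-2.16

Mean-equated: 73 + (43.1 − 52.6) = 63.50
Linear-equated: (13.5/15.1)(73 − 52.6) + 43.1 = 61.338
Difference = 61.338 − 63.50 = -2.16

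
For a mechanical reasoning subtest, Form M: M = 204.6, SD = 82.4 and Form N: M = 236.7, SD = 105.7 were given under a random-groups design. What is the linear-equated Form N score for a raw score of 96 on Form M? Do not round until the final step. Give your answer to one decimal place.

Linear equating: y = (SD_Y/SD_X)(x − M_X) + M_Y
y = (105.7/82.4)(96 − 204.6) + 236.7
y = 1.282767 × -108.6 + 236.7 = -139.3085 + 236.7 = 97.4

97.4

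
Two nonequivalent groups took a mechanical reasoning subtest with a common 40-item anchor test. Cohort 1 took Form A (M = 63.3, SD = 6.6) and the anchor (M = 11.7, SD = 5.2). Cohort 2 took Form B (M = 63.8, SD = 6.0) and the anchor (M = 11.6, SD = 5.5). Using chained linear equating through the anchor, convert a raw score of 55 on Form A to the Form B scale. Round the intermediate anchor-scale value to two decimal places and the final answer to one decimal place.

56.8

Form A → anchor (Cohort 1): v = (5.2/6.6)(55 − 63.3) + 11.7 = 5.16
anchor → Form B (Cohort 2): y = (6.0/5.5)(5.16 − 11.6) + 63.8 = 56.8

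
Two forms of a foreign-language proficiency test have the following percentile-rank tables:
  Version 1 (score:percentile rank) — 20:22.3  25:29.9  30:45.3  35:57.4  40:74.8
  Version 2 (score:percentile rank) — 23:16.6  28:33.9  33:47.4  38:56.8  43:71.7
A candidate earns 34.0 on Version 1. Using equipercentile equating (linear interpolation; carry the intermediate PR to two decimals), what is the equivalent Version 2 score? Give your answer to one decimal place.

PR of 34.0 on Version 1: 45.3 + (34.0 − 30)/(35 − 30) × (57.4 − 45.3) = 54.98
On Version 2, PR 54.98 falls between score 33 (PR 47.4) and 38 (PR 56.8).
Interpolate: 33 + (54.98 − 47.4)/(56.8 − 47.4) × (38 − 33) = 37.0

37.0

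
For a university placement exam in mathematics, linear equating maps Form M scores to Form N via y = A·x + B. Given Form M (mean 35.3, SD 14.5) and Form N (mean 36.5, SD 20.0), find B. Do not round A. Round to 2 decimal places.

-12.19

A = SD_Y / SD_X = 20.0 / 14.5 = 1.379310
B = M_Y − A·M_X = 36.5 − 1.379310 × 35.3 = -12.19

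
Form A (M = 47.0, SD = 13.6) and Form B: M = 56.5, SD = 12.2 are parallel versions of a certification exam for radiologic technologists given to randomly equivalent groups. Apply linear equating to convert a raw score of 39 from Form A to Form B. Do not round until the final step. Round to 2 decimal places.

Linear equating: y = (SD_Y/SD_X)(x − M_X) + M_Y
y = (12.2/13.6)(39 − 47.0) + 56.5
y = 0.897059 × -8.0 + 56.5 = -7.1765 + 56.5 = 49.32

49.32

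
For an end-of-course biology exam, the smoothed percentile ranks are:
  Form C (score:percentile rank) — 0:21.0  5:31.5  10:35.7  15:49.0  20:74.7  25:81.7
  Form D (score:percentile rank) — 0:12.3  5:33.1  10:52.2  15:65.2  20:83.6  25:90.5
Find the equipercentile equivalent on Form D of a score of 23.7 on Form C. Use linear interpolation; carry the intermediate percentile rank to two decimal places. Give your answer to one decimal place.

PR of 23.7 on Form C: 74.7 + (23.7 − 20)/(25 − 20) × (81.7 − 74.7) = 79.88
On Form D, PR 79.88 falls between score 15 (PR 65.2) and 20 (PR 83.6).
Interpolate: 15 + (79.88 − 65.2)/(83.6 − 65.2) × (20 − 15) = 19.0

19.0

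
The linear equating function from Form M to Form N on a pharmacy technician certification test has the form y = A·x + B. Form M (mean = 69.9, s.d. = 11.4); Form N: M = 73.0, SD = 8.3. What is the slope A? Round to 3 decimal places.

0.728

A = SD_Y / SD_X = 8.3 / 11.4 = 0.728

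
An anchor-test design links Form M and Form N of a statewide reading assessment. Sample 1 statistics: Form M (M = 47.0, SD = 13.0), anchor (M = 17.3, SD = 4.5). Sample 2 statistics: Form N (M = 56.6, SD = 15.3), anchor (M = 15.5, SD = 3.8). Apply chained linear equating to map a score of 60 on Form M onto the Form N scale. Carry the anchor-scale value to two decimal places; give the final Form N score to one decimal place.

82.0

Form M → anchor (Sample 1): v = (4.5/13.0)(60 − 47.0) + 17.3 = 21.80
anchor → Form N (Sample 2): y = (15.3/3.8)(21.80 − 15.5) + 56.6 = 82.0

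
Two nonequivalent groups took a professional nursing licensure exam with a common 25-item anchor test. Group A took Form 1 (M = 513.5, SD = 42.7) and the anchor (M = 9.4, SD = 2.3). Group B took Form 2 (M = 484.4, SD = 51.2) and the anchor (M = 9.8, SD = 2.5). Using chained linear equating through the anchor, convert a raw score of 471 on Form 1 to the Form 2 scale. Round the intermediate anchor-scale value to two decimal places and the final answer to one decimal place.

429.3

Form 1 → anchor (Group A): v = (2.3/42.7)(471 − 513.5) + 9.4 = 7.11
anchor → Form 2 (Group B): y = (51.2/2.5)(7.11 − 9.8) + 484.4 = 429.3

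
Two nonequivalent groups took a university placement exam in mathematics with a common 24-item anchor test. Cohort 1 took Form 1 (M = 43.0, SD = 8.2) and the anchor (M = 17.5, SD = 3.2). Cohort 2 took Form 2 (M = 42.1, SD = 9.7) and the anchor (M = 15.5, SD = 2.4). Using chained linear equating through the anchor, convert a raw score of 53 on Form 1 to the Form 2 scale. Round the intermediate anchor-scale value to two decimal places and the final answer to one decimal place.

Form 1 → anchor (Cohort 1): v = (3.2/8.2)(53 − 43.0) + 17.5 = 21.40
anchor → Form 2 (Cohort 2): y = (9.7/2.4)(21.40 − 15.5) + 42.1 = 65.9

65.9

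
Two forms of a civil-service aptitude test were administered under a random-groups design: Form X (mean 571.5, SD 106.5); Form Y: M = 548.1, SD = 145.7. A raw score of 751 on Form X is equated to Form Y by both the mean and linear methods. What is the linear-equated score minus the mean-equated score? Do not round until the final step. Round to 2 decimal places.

66.07

Mean-equated: 751 + (548.1 − 571.5) = 727.60
Linear-equated: (145.7/106.5)(751 − 571.5) + 548.1 = 793.669
Difference = 793.669 − 727.60 = 66.07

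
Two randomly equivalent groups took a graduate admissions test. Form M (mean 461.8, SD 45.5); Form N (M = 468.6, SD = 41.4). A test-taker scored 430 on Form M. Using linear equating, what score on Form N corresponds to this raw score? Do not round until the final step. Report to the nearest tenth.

439.7

Linear equating: y = (SD_Y/SD_X)(x − M_X) + M_Y
y = (41.4/45.5)(430 − 461.8) + 468.6
y = 0.909890 × -31.8 + 468.6 = -28.9345 + 468.6 = 439.7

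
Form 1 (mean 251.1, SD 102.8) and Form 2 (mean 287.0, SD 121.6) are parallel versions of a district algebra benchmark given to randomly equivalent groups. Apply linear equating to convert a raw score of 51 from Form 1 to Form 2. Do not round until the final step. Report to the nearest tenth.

50.3

Linear equating: y = (SD_Y/SD_X)(x − M_X) + M_Y
y = (121.6/102.8)(51 − 251.1) + 287.0
y = 1.182879 × -200.1 + 287.0 = -236.6942 + 287.0 = 50.3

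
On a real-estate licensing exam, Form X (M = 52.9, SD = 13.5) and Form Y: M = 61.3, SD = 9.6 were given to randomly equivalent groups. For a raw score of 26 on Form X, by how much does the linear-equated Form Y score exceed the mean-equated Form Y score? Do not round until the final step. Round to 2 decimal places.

7.77

Mean-equated: 26 + (61.3 − 52.9) = 34.40
Linear-equated: (9.6/13.5)(26 − 52.9) + 61.3 = 42.171
Difference = 42.171 − 34.40 = 7.77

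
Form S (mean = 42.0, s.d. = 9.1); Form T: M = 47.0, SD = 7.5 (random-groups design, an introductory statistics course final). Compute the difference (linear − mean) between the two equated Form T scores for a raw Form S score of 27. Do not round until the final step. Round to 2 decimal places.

2.64

Mean-equated: 27 + (47.0 − 42.0) = 32.00
Linear-equated: (7.5/9.1)(27 − 42.0) + 47.0 = 34.637
Difference = 34.637 − 32.00 = 2.64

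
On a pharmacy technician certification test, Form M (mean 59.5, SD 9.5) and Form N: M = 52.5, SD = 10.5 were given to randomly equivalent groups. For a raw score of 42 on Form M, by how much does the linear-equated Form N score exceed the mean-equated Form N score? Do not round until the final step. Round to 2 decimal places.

Mean-equated: 42 + (52.5 − 59.5) = 35.00
Linear-equated: (10.5/9.5)(42 − 59.5) + 52.5 = 33.158
Difference = 33.158 − 35.00 = -1.84

-1.84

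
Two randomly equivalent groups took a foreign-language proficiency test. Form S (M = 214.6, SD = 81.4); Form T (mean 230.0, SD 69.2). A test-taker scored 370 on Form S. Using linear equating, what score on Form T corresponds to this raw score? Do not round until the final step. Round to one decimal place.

Linear equating: y = (SD_Y/SD_X)(x − M_X) + M_Y
y = (69.2/81.4)(370 − 214.6) + 230.0
y = 0.850123 × 155.4 + 230.0 = 132.1091 + 230.0 = 362.1

362.1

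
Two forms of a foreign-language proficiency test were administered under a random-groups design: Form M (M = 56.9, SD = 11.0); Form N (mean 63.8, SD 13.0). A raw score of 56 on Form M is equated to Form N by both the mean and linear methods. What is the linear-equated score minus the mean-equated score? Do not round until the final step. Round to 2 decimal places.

-0.16

Mean-equated: 56 + (63.8 − 56.9) = 62.90
Linear-equated: (13.0/11.0)(56 − 56.9) + 63.8 = 62.736
Difference = 62.736 − 62.90 = -0.16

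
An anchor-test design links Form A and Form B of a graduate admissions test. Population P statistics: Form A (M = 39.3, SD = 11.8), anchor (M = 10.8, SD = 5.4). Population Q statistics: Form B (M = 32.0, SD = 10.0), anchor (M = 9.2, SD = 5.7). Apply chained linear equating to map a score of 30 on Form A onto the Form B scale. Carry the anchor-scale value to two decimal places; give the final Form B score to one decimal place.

27.3

Form A → anchor (Population P): v = (5.4/11.8)(30 − 39.3) + 10.8 = 6.54
anchor → Form B (Population Q): y = (10.0/5.7)(6.54 − 9.2) + 32.0 = 27.3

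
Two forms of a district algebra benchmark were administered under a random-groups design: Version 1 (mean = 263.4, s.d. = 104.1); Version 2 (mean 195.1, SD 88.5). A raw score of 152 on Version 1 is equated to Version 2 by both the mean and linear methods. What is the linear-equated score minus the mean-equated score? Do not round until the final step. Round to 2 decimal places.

Mean-equated: 152 + (195.1 − 263.4) = 83.70
Linear-equated: (88.5/104.1)(152 − 263.4) + 195.1 = 100.394
Difference = 100.394 − 83.70 = 16.69

16.69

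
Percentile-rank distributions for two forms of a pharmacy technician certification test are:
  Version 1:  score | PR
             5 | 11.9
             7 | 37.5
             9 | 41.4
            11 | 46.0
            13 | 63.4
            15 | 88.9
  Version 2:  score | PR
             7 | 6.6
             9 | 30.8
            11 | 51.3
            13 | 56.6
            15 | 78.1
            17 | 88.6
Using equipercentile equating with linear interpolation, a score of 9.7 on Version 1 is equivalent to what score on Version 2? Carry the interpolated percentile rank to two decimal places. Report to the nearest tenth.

PR of 9.7 on Version 1: 41.4 + (9.7 − 9)/(11 − 9) × (46.0 − 41.4) = 43.01
On Version 2, PR 43.01 falls between score 9 (PR 30.8) and 11 (PR 51.3).
Interpolate: 9 + (43.01 − 30.8)/(51.3 − 30.8) × (11 − 9) = 10.2

10.2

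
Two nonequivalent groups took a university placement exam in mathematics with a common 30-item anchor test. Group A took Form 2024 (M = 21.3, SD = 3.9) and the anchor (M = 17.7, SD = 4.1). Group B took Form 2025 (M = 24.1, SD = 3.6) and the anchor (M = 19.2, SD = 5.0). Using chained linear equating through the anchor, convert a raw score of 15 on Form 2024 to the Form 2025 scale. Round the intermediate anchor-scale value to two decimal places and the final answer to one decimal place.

18.3

Form 2024 → anchor (Group A): v = (4.1/3.9)(15 − 21.3) + 17.7 = 11.08
anchor → Form 2025 (Group B): y = (3.6/5.0)(11.08 − 19.2) + 24.1 = 18.3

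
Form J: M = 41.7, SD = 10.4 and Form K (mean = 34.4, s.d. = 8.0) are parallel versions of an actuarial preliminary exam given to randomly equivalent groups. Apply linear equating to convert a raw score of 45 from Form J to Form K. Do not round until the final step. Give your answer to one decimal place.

36.9

Linear equating: y = (SD_Y/SD_X)(x − M_X) + M_Y
y = (8.0/10.4)(45 − 41.7) + 34.4
y = 0.769231 × 3.3 + 34.4 = 2.5385 + 34.4 = 36.9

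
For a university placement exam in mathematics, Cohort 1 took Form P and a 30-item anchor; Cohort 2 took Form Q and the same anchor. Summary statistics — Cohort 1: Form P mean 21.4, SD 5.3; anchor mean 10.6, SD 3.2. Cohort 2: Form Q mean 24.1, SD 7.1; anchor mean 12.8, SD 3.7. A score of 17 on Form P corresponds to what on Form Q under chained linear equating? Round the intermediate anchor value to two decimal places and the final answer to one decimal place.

14.8

Form P → anchor (Cohort 1): v = (3.2/5.3)(17 − 21.4) + 10.6 = 7.94
anchor → Form Q (Cohort 2): y = (7.1/3.7)(7.94 − 12.8) + 24.1 = 14.8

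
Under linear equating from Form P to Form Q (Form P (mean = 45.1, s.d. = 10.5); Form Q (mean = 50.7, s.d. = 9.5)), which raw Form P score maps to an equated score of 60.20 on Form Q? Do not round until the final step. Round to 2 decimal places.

55.60

Invert y = (SD_Y/SD_X)(x − M_X) + M_Y:
x = (SD_X/SD_Y)(y − M_Y) + M_X = (10.5/9.5)(60.20 − 50.7) + 45.1
x = 1.105263 × 9.500 + 45.1 = 55.60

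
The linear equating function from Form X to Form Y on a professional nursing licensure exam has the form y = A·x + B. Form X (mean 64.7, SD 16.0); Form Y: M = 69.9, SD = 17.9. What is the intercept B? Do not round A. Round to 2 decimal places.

A = SD_Y / SD_X = 17.9 / 16.0 = 1.118750
B = M_Y − A·M_X = 69.9 − 1.118750 × 64.7 = -2.48

-2.48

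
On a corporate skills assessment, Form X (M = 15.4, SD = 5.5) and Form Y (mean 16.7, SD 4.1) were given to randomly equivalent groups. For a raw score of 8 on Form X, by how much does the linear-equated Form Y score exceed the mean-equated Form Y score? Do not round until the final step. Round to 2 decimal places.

Mean-equated: 8 + (16.7 − 15.4) = 9.30
Linear-equated: (4.1/5.5)(8 − 15.4) + 16.7 = 11.184
Difference = 11.184 − 9.30 = 1.88

1.88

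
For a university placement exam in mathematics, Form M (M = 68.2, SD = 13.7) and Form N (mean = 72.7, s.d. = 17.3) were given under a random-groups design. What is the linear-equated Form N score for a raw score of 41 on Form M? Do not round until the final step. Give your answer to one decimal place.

Linear equating: y = (SD_Y/SD_X)(x − M_X) + M_Y
y = (17.3/13.7)(41 − 68.2) + 72.7
y = 1.262774 × -27.2 + 72.7 = -34.3474 + 72.7 = 38.4

38.4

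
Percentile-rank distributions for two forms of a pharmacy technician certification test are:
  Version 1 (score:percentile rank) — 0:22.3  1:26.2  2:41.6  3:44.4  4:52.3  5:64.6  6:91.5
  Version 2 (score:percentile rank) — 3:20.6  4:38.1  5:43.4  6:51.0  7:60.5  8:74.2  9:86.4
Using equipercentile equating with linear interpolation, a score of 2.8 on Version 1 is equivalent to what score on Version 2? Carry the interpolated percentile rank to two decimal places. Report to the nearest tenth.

PR of 2.8 on Version 1: 41.6 + (2.8 − 2)/(3 − 2) × (44.4 − 41.6) = 43.84
On Version 2, PR 43.84 falls between score 5 (PR 43.4) and 6 (PR 51.0).
Interpolate: 5 + (43.84 − 43.4)/(51.0 − 43.4) × (6 − 5) = 5.1

5.1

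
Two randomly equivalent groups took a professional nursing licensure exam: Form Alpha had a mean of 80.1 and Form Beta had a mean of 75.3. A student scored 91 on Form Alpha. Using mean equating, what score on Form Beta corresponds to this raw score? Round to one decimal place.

86.2

Mean equating: y = x + (M_Y − M_X) = 91 + (75.3 − 80.1) = 86.2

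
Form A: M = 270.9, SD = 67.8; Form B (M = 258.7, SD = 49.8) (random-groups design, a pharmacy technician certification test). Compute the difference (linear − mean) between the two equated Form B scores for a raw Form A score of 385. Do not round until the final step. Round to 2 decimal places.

Mean-equated: 385 + (258.7 − 270.9) = 372.80
Linear-equated: (49.8/67.8)(385 − 270.9) + 258.7 = 342.508
Difference = 342.508 − 372.80 = -30.29

-30.29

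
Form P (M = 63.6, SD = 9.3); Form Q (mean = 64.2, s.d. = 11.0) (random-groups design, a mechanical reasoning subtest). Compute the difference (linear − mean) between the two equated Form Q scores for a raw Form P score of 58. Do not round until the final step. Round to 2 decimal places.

-1.02

Mean-equated: 58 + (64.2 − 63.6) = 58.60
Linear-equated: (11.0/9.3)(58 − 63.6) + 64.2 = 57.576
Difference = 57.576 − 58.60 = -1.02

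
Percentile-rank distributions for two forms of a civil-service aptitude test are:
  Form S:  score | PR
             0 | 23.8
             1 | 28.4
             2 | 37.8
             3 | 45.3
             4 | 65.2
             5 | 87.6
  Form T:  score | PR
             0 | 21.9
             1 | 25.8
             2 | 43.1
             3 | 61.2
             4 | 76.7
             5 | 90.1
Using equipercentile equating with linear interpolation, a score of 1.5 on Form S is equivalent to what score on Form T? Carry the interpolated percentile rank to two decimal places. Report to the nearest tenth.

PR of 1.5 on Form S: 28.4 + (1.5 − 1)/(2 − 1) × (37.8 − 28.4) = 33.10
On Form T, PR 33.10 falls between score 1 (PR 25.8) and 2 (PR 43.1).
Interpolate: 1 + (33.10 − 25.8)/(43.1 − 25.8) × (2 − 1) = 1.4

1.4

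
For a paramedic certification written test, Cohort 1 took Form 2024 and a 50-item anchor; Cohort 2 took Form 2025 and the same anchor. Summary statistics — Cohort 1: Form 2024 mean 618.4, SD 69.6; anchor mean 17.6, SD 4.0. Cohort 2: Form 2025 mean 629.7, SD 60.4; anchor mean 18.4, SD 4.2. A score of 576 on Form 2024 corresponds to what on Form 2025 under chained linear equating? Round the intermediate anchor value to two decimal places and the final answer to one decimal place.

583.1

Form 2024 → anchor (Cohort 1): v = (4.0/69.6)(576 − 618.4) + 17.6 = 15.16
anchor → Form 2025 (Cohort 2): y = (60.4/4.2)(15.16 − 18.4) + 629.7 = 583.1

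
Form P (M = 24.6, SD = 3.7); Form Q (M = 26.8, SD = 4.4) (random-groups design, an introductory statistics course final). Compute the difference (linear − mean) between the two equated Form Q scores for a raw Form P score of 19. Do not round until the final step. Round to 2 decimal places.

Mean-equated: 19 + (26.8 − 24.6) = 21.20
Linear-equated: (4.4/3.7)(19 − 24.6) + 26.8 = 20.141
Difference = 20.141 − 21.20 = -1.06

-1.06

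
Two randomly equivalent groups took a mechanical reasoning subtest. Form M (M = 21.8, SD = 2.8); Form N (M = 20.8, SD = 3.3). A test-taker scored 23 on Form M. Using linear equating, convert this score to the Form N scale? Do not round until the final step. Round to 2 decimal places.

22.21

Linear equating: y = (SD_Y/SD_X)(x − M_X) + M_Y
y = (3.3/2.8)(23 − 21.8) + 20.8
y = 1.178571 × 1.2 + 20.8 = 1.4143 + 20.8 = 22.21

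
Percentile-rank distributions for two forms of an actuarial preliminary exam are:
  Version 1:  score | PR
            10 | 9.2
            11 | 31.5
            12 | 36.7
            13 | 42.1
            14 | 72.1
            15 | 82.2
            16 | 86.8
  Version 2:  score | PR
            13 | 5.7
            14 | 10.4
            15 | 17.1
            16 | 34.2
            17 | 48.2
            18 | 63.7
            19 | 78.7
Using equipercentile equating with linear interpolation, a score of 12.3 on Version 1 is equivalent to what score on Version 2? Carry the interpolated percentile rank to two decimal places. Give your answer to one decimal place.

16.3

PR of 12.3 on Version 1: 36.7 + (12.3 − 12)/(13 − 12) × (42.1 − 36.7) = 38.32
On Version 2, PR 38.32 falls between score 16 (PR 34.2) and 17 (PR 48.2).
Interpolate: 16 + (38.32 − 34.2)/(48.2 − 34.2) × (17 − 16) = 16.3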